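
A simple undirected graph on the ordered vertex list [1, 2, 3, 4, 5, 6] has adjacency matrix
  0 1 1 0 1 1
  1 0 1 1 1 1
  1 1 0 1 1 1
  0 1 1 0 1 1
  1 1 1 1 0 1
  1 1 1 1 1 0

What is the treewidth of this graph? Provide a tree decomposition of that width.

Treewidth 4.
Bags: B1 = {2, 3, 4, 5, 6}  B2 = {1, 2, 3, 5, 6}
Tree: B1–B2

Each bag holds 5 vertices, so the decomposition has width 4, which upper-bounds the treewidth. Conversely, {1, 2, 3, 5, 6} is a clique of size 5, and the vertices of any clique must share a bag in every tree decomposition; so some bag has ≥ 5 vertices and tw(G) ≥ 4. Therefore the treewidth is 4.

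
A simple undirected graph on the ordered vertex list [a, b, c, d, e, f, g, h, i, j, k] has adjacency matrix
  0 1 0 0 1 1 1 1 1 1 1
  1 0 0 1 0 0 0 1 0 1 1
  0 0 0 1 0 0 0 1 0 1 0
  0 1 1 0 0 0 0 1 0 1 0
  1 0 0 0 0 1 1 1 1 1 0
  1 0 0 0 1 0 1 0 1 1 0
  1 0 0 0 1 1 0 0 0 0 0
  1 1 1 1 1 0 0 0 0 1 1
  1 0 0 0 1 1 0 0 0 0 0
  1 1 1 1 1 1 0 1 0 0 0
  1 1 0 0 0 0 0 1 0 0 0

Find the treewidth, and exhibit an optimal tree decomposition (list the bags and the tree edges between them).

Every bag has size at most 4, so the width is 4 − 1 = 3 and tw(G) ≤ 3. On the other hand G contains the 4-clique {c, d, h, j}. A clique must lie in a single bag of any decomposition, so no decomposition can have width below 3. The upper and lower bounds meet at 3, so that is the treewidth.

Treewidth 3.
One optimal decomposition is:
Bags: B1 = {a, e, h, j}  B2 = {a, b, h, j}  B3 = {a, e, f, j}  B4 = {b, d, h, j}  B5 = {a, e, f, g}  B6 = {c, d, h, j}  B7 = {a, e, f, i}  B8 = {a, b, h, k}
Tree: B1–B2, B1–B3, B2–B4, B3–B5, B4–B6, B3–B7, B2–B8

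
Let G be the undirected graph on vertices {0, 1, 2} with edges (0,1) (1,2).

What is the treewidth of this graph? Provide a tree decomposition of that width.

Treewidth 1.
One optimal decomposition is:
Bags: B1 = {0, 1}  B2 = {1, 2}
Tree: B1–B2

Every bag has size at most 2, so the width is 2 − 1 = 1 and tw(G) ≤ 1. G has an edge, so its treewidth is at least 1. Therefore the treewidth is 1.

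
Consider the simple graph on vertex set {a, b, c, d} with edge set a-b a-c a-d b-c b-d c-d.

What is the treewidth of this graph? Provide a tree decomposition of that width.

Treewidth 3.
One such decomposition:
Bags: B1 = {a, b, c, d}
Tree: (single bag)

A single bag containing all 4 vertices is trivially a valid decomposition of width 3. Conversely, {a, b, c, d} is a clique of size 4, and the vertices of any clique must share a bag in every tree decomposition; so some bag has ≥ 4 vertices and tw(G) ≥ 3. Therefore the treewidth is 3.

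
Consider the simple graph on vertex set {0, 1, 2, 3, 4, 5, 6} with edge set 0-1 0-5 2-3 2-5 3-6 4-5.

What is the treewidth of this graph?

1

A width-1 tree decomposition is:
Bags: B1 = {0, 5}  B2 = {2, 5}  B3 = {2, 3}  B4 = {3, 6}  B5 = {4, 5}  B6 = {0, 1}
Tree: B1–B2, B2–B3, B3–B4, B2–B5, B1–B6
The largest bag has 2 vertices, giving width 1; this decomposition certifies tw(G) ≤ 1. Any graph with an edge has treewidth ≥ 1, and G has the edge 0–5. Therefore the treewidth is 1.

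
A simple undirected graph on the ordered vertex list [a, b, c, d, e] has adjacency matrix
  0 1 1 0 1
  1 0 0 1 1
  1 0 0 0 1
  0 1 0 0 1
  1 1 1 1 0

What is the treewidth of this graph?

A width-2 tree decomposition is:
Bags: B1 = {a, c, e}  B2 = {a, b, e}  B3 = {b, d, e}
Tree: B1–B2, B2–B3
The largest bag has 3 vertices, giving width 2; this decomposition certifies tw(G) ≤ 2. For the lower bound, the 3 vertices {b, d, e} are pairwise adjacent, and any tree decomposition puts a clique entirely inside one bag — forcing width ≥ 2. Combining the bounds, tw(G) = 2.

2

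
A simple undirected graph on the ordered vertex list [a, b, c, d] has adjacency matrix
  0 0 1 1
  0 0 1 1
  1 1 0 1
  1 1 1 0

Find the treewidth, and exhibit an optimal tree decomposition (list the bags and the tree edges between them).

Treewidth 2.
One optimal decomposition is:
Bags: B1 = {b, c, d}  B2 = {a, c, d}
Tree: B1–B2

The largest bag has 3 vertices, giving width 2; this decomposition certifies tw(G) ≤ 2. Conversely, {a, c, d} is a clique of size 3, and the vertices of any clique must share a bag in every tree decomposition; so some bag has ≥ 3 vertices and tw(G) ≥ 2. Combining the bounds, tw(G) = 2.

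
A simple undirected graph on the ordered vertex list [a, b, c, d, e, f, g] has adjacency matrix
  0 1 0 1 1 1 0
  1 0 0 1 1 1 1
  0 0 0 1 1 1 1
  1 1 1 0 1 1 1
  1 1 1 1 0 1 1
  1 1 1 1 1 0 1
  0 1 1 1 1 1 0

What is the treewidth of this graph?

A width-4 tree decomposition is:
Bags: B1 = {b, d, e, f, g}  B2 = {c, d, e, f, g}  B3 = {a, b, d, e, f}
Tree: B1–B2, B1–B3
Each bag holds 5 vertices, so the decomposition has width 4, which upper-bounds the treewidth. For the lower bound, the 5 vertices {c, d, e, f, g} are pairwise adjacent, and any tree decomposition puts a clique entirely inside one bag — forcing width ≥ 4. Combining the bounds, tw(G) = 4.

4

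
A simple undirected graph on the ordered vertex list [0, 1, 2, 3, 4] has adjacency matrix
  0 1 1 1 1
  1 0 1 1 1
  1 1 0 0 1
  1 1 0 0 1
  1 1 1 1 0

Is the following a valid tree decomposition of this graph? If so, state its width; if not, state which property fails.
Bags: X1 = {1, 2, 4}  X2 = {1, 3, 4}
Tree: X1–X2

No — vertex 0 appears in no bag.

A tree decomposition must satisfy three properties: every vertex lies in some bag; for every edge, both endpoints lie together in some bag; and for every vertex, the bags containing it form a connected subtree. Here vertex 0 appears in no bag, so the decomposition is invalid.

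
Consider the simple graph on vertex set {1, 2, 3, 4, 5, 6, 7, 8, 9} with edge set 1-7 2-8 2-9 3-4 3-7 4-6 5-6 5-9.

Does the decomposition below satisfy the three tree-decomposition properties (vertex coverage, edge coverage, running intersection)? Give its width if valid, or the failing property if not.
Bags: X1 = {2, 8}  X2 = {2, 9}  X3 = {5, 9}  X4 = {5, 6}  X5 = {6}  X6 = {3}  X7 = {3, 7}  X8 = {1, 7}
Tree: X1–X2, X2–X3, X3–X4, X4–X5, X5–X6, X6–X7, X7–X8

No — vertex 4 appears in no bag.

A tree decomposition must satisfy three properties: every vertex lies in some bag; for every edge, both endpoints lie together in some bag; and for every vertex, the bags containing it form a connected subtree. Here vertex 4 appears in no bag, so the decomposition is invalid.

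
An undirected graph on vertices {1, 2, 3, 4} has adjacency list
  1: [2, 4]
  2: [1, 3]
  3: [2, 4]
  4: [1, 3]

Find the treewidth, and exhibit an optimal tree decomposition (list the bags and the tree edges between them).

The largest bag has 3 vertices, giving width 2; this decomposition certifies tw(G) ≤ 2. Since 2–1–4–3–2 is a cycle in G, G is not acyclic. Forests are exactly the graphs of treewidth ≤ 1, so tw(G) ≥ 2. Hence tw(G) = 2 exactly.

Treewidth 2.
One such decomposition:
Bags: B1 = {1, 2, 4}  B2 = {2, 3, 4}
Tree: B1–B2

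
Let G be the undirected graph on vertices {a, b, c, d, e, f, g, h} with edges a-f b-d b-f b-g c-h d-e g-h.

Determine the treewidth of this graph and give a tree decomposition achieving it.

Treewidth 1.
One optimal decomposition is:
Bags: B1 = {b, g}  B2 = {g, h}  B3 = {c, h}  B4 = {b, d}  B5 = {d, e}  B6 = {b, f}  B7 = {a, f}
Tree: B1–B2, B2–B3, B1–B4, B4–B5, B4–B6, B6–B7

Every bag has size at most 2, so the width is 2 − 1 = 1 and tw(G) ≤ 1. G has an edge, so its treewidth is at least 1. The upper and lower bounds meet at 1, so that is the treewidth.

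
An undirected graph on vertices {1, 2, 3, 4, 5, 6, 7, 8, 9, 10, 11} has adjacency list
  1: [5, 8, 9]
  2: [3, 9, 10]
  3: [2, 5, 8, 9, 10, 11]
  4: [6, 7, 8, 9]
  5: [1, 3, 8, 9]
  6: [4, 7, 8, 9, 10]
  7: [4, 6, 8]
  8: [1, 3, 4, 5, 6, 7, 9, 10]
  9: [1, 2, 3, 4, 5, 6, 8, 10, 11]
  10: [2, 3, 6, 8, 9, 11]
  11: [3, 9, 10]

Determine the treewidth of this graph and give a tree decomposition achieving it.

Treewidth 3.
Bags: B1 = {3, 8, 9, 10}  B2 = {3, 5, 8, 9}  B3 = {6, 8, 9, 10}  B4 = {4, 6, 8, 9}  B5 = {4, 6, 7, 8}  B6 = {1, 5, 8, 9}  B7 = {3, 9, 10, 11}  B8 = {2, 3, 9, 10}
Tree: B1–B2, B1–B3, B3–B4, B4–B5, B2–B6, B1–B7, B7–B8

Every bag has size at most 4, so the width is 4 − 1 = 3 and tw(G) ≤ 3. For the lower bound, the 4 vertices {1, 5, 8, 9} are pairwise adjacent, and any tree decomposition puts a clique entirely inside one bag — forcing width ≥ 3. Hence tw(G) = 3 exactly.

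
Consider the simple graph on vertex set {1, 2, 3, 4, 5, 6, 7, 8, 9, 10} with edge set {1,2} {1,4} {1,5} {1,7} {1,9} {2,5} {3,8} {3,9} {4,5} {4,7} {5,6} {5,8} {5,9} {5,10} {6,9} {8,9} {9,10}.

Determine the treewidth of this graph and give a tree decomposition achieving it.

The largest bag has 3 vertices, giving width 2; this decomposition certifies tw(G) ≤ 2. Conversely, {3, 8, 9} is a clique of size 3, and the vertices of any clique must share a bag in every tree decomposition; so some bag has ≥ 3 vertices and tw(G) ≥ 2. The upper and lower bounds meet at 2, so that is the treewidth.

Treewidth 2.
One optimal decomposition is:
Bags: B1 = {5, 8, 9}  B2 = {3, 8, 9}  B3 = {5, 9, 10}  B4 = {1, 5, 9}  B5 = {1, 4, 5}  B6 = {1, 2, 5}  B7 = {5, 6, 9}  B8 = {1, 4, 7}
Tree: B1–B2, B1–B3, B1–B4, B4–B5, B4–B6, B3–B7, B5–B8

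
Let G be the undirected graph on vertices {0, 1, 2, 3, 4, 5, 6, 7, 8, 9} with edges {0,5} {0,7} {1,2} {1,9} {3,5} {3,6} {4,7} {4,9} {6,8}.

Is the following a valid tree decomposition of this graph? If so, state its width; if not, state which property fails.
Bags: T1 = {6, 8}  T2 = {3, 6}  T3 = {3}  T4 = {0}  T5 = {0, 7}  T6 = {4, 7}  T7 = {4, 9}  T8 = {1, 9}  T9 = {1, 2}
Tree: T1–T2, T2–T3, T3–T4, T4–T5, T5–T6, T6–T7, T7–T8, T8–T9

No — vertex 5 appears in no bag.

A tree decomposition must satisfy three properties: every vertex lies in some bag; for every edge, both endpoints lie together in some bag; and for every vertex, the bags containing it form a connected subtree. Here vertex 5 appears in no bag, so the decomposition is invalid.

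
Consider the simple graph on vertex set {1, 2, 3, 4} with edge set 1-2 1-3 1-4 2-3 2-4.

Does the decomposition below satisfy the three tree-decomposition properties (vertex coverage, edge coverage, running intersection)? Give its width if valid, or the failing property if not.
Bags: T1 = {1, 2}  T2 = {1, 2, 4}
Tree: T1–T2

A tree decomposition must satisfy three properties: every vertex lies in some bag; for every edge, both endpoints lie together in some bag; and for every vertex, the bags containing it form a connected subtree. Here vertex 3 appears in no bag, so the decomposition is invalid.

No — vertex 3 appears in no bag.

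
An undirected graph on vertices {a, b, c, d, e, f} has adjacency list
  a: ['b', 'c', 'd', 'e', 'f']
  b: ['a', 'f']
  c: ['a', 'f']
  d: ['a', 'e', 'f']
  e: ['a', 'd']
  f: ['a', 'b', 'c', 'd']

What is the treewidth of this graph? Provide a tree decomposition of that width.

Each bag holds 3 vertices, so the decomposition has width 2, which upper-bounds the treewidth. Conversely, {a, d, e} is a clique of size 3, and the vertices of any clique must share a bag in every tree decomposition; so some bag has ≥ 3 vertices and tw(G) ≥ 2. Combining the bounds, tw(G) = 2.

Treewidth 2.
One such decomposition:
Bags: B1 = {a, c, f}  B2 = {a, d, f}  B3 = {a, b, f}  B4 = {a, d, e}
Tree: B1–B2, B1–B3, B2–B4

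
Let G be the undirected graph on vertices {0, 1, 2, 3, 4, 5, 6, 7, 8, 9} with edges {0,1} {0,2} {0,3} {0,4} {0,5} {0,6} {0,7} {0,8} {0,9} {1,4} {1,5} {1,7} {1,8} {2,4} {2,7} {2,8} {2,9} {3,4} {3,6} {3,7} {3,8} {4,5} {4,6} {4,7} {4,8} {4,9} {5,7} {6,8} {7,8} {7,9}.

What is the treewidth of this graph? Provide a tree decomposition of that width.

Every bag has size at most 5, so the width is 5 − 1 = 4 and tw(G) ≤ 4. On the other hand G contains the 5-clique {0, 3, 4, 6, 8}. A clique must lie in a single bag of any decomposition, so no decomposition can have width below 4. Therefore the treewidth is 4.

Treewidth 4.
Bags: B1 = {0, 2, 4, 7, 8}  B2 = {0, 3, 4, 7, 8}  B3 = {0, 3, 4, 6, 8}  B4 = {0, 2, 4, 7, 9}  B5 = {0, 1, 4, 7, 8}  B6 = {0, 1, 4, 5, 7}
Tree: B1–B2, B2–B3, B1–B4, B2–B5, B5–B6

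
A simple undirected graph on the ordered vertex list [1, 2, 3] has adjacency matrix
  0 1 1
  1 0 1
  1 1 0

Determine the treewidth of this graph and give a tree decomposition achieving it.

Treewidth 2.
One such decomposition:
Bags: B1 = {1, 2, 3}
Tree: (single bag)

A single bag containing all 3 vertices is trivially a valid decomposition of width 2. Conversely, {1, 2, 3} is a clique of size 3, and the vertices of any clique must share a bag in every tree decomposition; so some bag has ≥ 3 vertices and tw(G) ≥ 2. The upper and lower bounds meet at 2, so that is the treewidth.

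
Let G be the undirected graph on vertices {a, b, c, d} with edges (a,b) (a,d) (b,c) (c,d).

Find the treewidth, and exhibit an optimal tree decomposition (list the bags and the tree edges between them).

Each bag holds 3 vertices, so the decomposition has width 2, which upper-bounds the treewidth. The edges c–d–a–b–c form a cycle, so G is not a tree and its treewidth is at least 2. The upper and lower bounds meet at 2, so that is the treewidth.

Treewidth 2.
One optimal decomposition is:
Bags: B1 = {a, c, d}  B2 = {a, b, c}
Tree: B1–B2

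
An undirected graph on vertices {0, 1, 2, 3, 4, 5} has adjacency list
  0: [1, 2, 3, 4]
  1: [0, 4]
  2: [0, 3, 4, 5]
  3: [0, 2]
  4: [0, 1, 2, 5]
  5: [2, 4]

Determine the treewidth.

A width-2 tree decomposition is:
Bags: B1 = {2, 4, 5}  B2 = {0, 2, 4}  B3 = {0, 1, 4}  B4 = {0, 2, 3}
Tree: B1–B2, B2–B3, B2–B4
The largest bag has 3 vertices, giving width 2; this decomposition certifies tw(G) ≤ 2. Conversely, {0, 1, 4} is a clique of size 3, and the vertices of any clique must share a bag in every tree decomposition; so some bag has ≥ 3 vertices and tw(G) ≥ 2. Hence tw(G) = 2 exactly.

2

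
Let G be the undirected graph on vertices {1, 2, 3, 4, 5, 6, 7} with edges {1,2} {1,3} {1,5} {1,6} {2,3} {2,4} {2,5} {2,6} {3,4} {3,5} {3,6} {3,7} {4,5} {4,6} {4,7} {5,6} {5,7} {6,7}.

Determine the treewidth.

A width-4 tree decomposition is:
Bags: B1 = {3, 4, 5, 6, 7}  B2 = {2, 3, 4, 5, 6}  B3 = {1, 2, 3, 5, 6}
Tree: B1–B2, B2–B3
Each bag holds 5 vertices, so the decomposition has width 4, which upper-bounds the treewidth. For the lower bound, the 5 vertices {1, 2, 3, 5, 6} are pairwise adjacent, and any tree decomposition puts a clique entirely inside one bag — forcing width ≥ 4. The upper and lower bounds meet at 4, so that is the treewidth.

4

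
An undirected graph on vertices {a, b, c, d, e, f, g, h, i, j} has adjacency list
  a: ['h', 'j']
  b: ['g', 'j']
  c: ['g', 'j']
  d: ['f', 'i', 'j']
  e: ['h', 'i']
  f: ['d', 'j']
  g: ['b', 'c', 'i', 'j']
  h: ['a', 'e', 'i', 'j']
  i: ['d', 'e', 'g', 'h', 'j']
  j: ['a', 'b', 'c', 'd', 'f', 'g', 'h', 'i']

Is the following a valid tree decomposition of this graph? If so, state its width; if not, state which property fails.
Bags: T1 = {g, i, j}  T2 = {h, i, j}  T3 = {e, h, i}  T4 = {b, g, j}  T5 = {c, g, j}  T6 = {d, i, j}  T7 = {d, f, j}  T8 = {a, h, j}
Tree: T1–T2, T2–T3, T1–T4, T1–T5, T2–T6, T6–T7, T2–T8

Yes; width 2.

Checking the three conditions: (i) the bags cover all of {a, b, c, d, e, f, g, h, i, j}; (ii) for each edge, some bag contains both endpoints; (iii) the bags containing any fixed vertex form a subtree. All hold, so the decomposition is valid with width 3 − 1 = 2.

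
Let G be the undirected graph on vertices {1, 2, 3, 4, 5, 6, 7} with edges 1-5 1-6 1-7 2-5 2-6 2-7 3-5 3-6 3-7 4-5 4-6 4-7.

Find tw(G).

3

A width-3 tree decomposition is:
Bags: B1 = {2, 5, 6, 7}  B2 = {3, 5, 6, 7}  B3 = {4, 5, 6, 7}  B4 = {1, 5, 6, 7}
Tree: B1–B2, B2–B3, B3–B4
Every bag has size at most 4, so the width is 4 − 1 = 3 and tw(G) ≤ 3. For the lower bound: the 4 vertex sets {2,7}, {3,6}, {5}, {4} are disjoint, each induces a connected subgraph, and every pair is joined by at least one edge of G. Contracting each set to a single vertex therefore yields K_{4} as a minor, and since treewidth is minor-monotone, tw(G) ≥ tw(K_{4}) = 3. Hence tw(G) = 3 exactly.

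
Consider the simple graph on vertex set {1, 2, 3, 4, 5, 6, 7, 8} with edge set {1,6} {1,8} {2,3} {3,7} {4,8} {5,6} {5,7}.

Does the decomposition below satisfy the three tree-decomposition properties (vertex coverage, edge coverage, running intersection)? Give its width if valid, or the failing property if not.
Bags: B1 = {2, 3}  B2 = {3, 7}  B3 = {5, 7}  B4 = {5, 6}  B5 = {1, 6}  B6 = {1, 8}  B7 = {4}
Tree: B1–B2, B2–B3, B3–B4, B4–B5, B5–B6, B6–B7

No — edge (8,4) lies in no bag.

A tree decomposition must satisfy three properties: every vertex lies in some bag; for every edge, both endpoints lie together in some bag; and for every vertex, the bags containing it form a connected subtree. Here edge (8,4) lies in no bag, so the decomposition is invalid.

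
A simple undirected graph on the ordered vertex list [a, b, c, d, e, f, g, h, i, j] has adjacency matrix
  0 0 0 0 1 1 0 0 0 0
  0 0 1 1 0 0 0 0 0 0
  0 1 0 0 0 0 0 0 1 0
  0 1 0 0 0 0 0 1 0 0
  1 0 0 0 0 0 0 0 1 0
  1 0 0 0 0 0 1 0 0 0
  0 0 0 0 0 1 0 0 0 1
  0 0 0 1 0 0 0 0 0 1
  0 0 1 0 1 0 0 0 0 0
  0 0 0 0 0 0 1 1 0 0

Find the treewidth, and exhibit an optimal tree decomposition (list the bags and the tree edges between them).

The largest bag has 3 vertices, giving width 2; this decomposition certifies tw(G) ≤ 2. For the lower bound, G contains the cycle h–d–b–c–i–e–a–f–g–j–h, so G is not a forest; only forests have treewidth ≤ 1, hence tw(G) ≥ 2. Hence tw(G) = 2 exactly.

Treewidth 2.
One optimal decomposition is:
Bags: B1 = {b, d, h}  B2 = {b, c, h}  B3 = {c, h, i}  B4 = {e, h, i}  B5 = {a, e, h}  B6 = {a, f, h}  B7 = {f, g, h}  B8 = {g, h, j}
Tree: B1–B2, B2–B3, B3–B4, B4–B5, B5–B6, B6–B7, B7–B8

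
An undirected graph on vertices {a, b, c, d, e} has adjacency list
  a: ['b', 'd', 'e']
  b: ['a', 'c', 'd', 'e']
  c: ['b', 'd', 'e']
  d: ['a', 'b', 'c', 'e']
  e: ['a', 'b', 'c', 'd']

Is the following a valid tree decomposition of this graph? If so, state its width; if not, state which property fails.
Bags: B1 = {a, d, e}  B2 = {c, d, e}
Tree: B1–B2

A tree decomposition must satisfy three properties: every vertex lies in some bag; for every edge, both endpoints lie together in some bag; and for every vertex, the bags containing it form a connected subtree. Here vertex b appears in no bag, so the decomposition is invalid.

No — vertex b appears in no bag.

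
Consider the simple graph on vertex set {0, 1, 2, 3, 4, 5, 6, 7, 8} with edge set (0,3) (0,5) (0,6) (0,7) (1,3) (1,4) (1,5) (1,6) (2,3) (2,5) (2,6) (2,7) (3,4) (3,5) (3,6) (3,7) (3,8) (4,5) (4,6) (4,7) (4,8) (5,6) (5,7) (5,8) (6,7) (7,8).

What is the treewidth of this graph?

A width-4 tree decomposition is:
Bags: B1 = {0, 3, 5, 6, 7}  B2 = {2, 3, 5, 6, 7}  B3 = {3, 4, 5, 6, 7}  B4 = {1, 3, 4, 5, 6}  B5 = {3, 4, 5, 7, 8}
Tree: B1–B2, B1–B3, B3–B4, B3–B5
Each bag holds 5 vertices, so the decomposition has width 4, which upper-bounds the treewidth. For the lower bound, the 5 vertices {3, 4, 5, 7, 8} are pairwise adjacent, and any tree decomposition puts a clique entirely inside one bag — forcing width ≥ 4. Therefore the treewidth is 4.

4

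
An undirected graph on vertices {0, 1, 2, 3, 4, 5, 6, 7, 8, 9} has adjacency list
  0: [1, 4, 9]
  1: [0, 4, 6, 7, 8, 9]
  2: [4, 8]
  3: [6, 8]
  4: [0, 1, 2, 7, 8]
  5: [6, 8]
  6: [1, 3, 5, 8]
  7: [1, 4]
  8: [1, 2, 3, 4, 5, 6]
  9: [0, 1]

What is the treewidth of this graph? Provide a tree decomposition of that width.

The largest bag has 3 vertices, giving width 2; this decomposition certifies tw(G) ≤ 2. Conversely, {0, 1, 9} is a clique of size 3, and the vertices of any clique must share a bag in every tree decomposition; so some bag has ≥ 3 vertices and tw(G) ≥ 2. The upper and lower bounds meet at 2, so that is the treewidth.

Treewidth 2.
One optimal decomposition is:
Bags: B1 = {1, 6, 8}  B2 = {1, 4, 8}  B3 = {1, 4, 7}  B4 = {2, 4, 8}  B5 = {0, 1, 4}  B6 = {3, 6, 8}  B7 = {5, 6, 8}  B8 = {0, 1, 9}
Tree: B1–B2, B2–B3, B2–B4, B3–B5, B1–B6, B1–B7, B5–B8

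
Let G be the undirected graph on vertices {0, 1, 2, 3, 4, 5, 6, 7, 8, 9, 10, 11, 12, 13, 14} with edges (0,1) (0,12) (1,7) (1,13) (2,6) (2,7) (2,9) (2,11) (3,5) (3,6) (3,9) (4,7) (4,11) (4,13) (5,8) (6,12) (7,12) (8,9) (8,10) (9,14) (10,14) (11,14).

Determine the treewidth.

3

A width-3 tree decomposition is:
Bags: B1 = {3, 5, 8, 10}  B2 = {3, 8, 9, 10}  B3 = {3, 9, 10, 14}  B4 = {3, 6, 9, 14}  B5 = {2, 6, 9, 14}  B6 = {2, 6, 11, 14}  B7 = {2, 6, 11, 12}  B8 = {2, 7, 11, 12}  B9 = {4, 7, 11, 12}  B10 = {0, 4, 7, 12}  B11 = {0, 1, 4, 7}  B12 = {0, 1, 4, 13}
Tree: B1–B2, B2–B3, B3–B4, B4–B5, B5–B6, B6–B7, B7–B8, B8–B9, B9–B10, B10–B11, B11–B12
The largest bag has 4 vertices, giving width 3; this decomposition certifies tw(G) ≤ 3. For the lower bound: the 4 vertex sets {5,8,10}, {3}, {9}, {2,6,11,14} are disjoint, each induces a connected subgraph, and every pair is joined by at least one edge of G. Contracting each set to a single vertex therefore yields K_{4} as a minor, and since treewidth is minor-monotone, tw(G) ≥ tw(K_{4}) = 3. Combining the bounds, tw(G) = 3.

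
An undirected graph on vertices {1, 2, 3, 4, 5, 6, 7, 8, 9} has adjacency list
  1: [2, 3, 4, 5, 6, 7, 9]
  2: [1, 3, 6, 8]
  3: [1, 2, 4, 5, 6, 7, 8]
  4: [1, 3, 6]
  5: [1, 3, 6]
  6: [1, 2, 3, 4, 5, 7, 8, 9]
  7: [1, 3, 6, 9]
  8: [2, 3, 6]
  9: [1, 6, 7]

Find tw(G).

A width-3 tree decomposition is:
Bags: B1 = {1, 2, 3, 6}  B2 = {1, 3, 6, 7}  B3 = {1, 3, 5, 6}  B4 = {2, 3, 6, 8}  B5 = {1, 3, 4, 6}  B6 = {1, 6, 7, 9}
Tree: B1–B2, B2–B3, B1–B4, B2–B5, B2–B6
Every bag has size at most 4, so the width is 4 − 1 = 3 and tw(G) ≤ 3. Conversely, {2, 3, 6, 8} is a clique of size 4, and the vertices of any clique must share a bag in every tree decomposition; so some bag has ≥ 4 vertices and tw(G) ≥ 3. Combining the bounds, tw(G) = 3.

3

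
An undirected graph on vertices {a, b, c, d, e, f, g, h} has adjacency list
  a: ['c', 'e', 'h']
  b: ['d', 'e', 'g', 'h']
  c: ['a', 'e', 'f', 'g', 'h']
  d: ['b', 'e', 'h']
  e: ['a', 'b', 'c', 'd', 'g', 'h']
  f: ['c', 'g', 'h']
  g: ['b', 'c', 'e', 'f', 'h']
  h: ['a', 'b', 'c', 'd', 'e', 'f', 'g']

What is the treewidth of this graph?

3

A width-3 tree decomposition is:
Bags: B1 = {a, c, e, h}  B2 = {c, e, g, h}  B3 = {b, e, g, h}  B4 = {c, f, g, h}  B5 = {b, d, e, h}
Tree: B1–B2, B2–B3, B2–B4, B3–B5
Each bag holds 4 vertices, so the decomposition has width 3, which upper-bounds the treewidth. On the other hand G contains the 4-clique {b, d, e, h}. A clique must lie in a single bag of any decomposition, so no decomposition can have width below 3. The upper and lower bounds meet at 3, so that is the treewidth.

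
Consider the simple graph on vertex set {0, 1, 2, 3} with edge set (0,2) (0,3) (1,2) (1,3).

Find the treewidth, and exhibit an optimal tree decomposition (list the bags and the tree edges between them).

Each bag holds 3 vertices, so the decomposition has width 2, which upper-bounds the treewidth. The edges 2–0–3–1–2 form a cycle, so G is not a tree and its treewidth is at least 2. Combining the bounds, tw(G) = 2.

Treewidth 2.
Bags: B1 = {0, 2, 3}  B2 = {1, 2, 3}
Tree: B1–B2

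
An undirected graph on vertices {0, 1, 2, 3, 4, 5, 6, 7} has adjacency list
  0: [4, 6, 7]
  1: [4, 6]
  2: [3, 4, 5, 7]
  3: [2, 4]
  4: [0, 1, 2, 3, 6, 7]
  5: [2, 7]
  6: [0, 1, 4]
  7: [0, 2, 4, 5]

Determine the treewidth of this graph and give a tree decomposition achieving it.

Treewidth 2.
Bags: B1 = {2, 4, 7}  B2 = {2, 5, 7}  B3 = {2, 3, 4}  B4 = {0, 4, 7}  B5 = {0, 4, 6}  B6 = {1, 4, 6}
Tree: B1–B2, B1–B3, B1–B4, B4–B5, B5–B6

Every bag has size at most 3, so the width is 3 − 1 = 2 and tw(G) ≤ 2. On the other hand G contains the 3-clique {0, 4, 6}. A clique must lie in a single bag of any decomposition, so no decomposition can have width below 2. Therefore the treewidth is 2.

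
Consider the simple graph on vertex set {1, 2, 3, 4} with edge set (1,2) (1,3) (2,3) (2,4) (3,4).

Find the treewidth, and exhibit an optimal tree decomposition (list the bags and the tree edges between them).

Treewidth 2.
Bags: B1 = {2, 3, 4}  B2 = {1, 2, 3}
Tree: B1–B2

Every bag has size at most 3, so the width is 3 − 1 = 2 and tw(G) ≤ 2. Conversely, {1, 2, 3} is a clique of size 3, and the vertices of any clique must share a bag in every tree decomposition; so some bag has ≥ 3 vertices and tw(G) ≥ 2. Combining the bounds, tw(G) = 2.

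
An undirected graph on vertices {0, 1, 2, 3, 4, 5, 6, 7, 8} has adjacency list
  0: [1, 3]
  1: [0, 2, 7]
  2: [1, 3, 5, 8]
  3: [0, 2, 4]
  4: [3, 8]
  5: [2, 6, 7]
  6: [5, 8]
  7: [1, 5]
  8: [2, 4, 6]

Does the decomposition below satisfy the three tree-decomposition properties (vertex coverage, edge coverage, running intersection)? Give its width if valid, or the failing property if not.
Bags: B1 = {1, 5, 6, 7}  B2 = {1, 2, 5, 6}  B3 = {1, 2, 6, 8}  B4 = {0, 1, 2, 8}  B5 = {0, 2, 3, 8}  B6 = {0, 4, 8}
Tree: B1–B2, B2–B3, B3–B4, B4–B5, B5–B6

No — edge (3,4) lies in no bag.

A tree decomposition must satisfy three properties: every vertex lies in some bag; for every edge, both endpoints lie together in some bag; and for every vertex, the bags containing it form a connected subtree. Here edge (3,4) lies in no bag, so the decomposition is invalid.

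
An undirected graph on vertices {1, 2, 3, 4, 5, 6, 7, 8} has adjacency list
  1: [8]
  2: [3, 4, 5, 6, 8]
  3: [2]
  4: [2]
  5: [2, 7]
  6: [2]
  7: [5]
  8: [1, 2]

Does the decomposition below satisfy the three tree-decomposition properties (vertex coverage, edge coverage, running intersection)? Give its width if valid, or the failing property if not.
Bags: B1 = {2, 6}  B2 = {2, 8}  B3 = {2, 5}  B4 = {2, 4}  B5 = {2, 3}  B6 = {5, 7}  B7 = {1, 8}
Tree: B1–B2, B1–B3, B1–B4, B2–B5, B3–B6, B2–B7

Every vertex of G appears in some bag (union = {1, 2, 3, 4, 5, 6, 7, 8}); every edge is covered by a bag; and for each vertex v the set of bags containing v is connected in the bag tree. The decomposition is therefore valid. The largest bag has 2 vertices, so the width is 1.

Yes; width 1.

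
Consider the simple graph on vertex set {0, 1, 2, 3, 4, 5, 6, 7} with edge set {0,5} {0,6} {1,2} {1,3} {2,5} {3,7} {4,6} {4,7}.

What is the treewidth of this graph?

2

A width-2 tree decomposition is:
Bags: B1 = {1, 3, 7}  B2 = {1, 4, 7}  B3 = {1, 4, 6}  B4 = {0, 1, 6}  B5 = {0, 1, 5}  B6 = {1, 2, 5}
Tree: B1–B2, B2–B3, B3–B4, B4–B5, B5–B6
Each bag holds 3 vertices, so the decomposition has width 2, which upper-bounds the treewidth. Since 1–3–7–4–6–0–5–2–1 is a cycle in G, G is not acyclic. Forests are exactly the graphs of treewidth ≤ 1, so tw(G) ≥ 2. The upper and lower bounds meet at 2, so that is the treewidth.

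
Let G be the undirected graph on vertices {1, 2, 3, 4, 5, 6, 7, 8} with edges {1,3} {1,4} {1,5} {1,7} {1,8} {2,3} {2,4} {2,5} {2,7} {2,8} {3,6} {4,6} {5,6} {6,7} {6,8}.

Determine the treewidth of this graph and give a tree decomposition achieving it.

The largest bag has 4 vertices, giving width 3; this decomposition certifies tw(G) ≤ 3. For the lower bound: the 4 vertex sets {1,7}, {2,5}, {6}, {4} are disjoint, each induces a connected subgraph, and every pair is joined by at least one edge of G. Contracting each set to a single vertex therefore yields K_{4} as a minor, and since treewidth is minor-monotone, tw(G) ≥ tw(K_{4}) = 3. Hence tw(G) = 3 exactly.

Treewidth 3.
One such decomposition:
Bags: B1 = {1, 2, 6, 7}  B2 = {1, 2, 5, 6}  B3 = {1, 2, 4, 6}  B4 = {1, 2, 3, 6}  B5 = {1, 2, 6, 8}
Tree: B1–B2, B2–B3, B3–B4, B4–B5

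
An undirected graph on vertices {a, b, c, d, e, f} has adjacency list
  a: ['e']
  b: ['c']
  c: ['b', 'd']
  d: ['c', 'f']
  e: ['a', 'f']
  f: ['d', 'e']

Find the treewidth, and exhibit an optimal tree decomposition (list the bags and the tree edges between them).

Treewidth 1.
Bags: B1 = {b, c}  B2 = {c, d}  B3 = {d, f}  B4 = {e, f}  B5 = {a, e}
Tree: B1–B2, B2–B3, B3–B4, B4–B5

The largest bag has 2 vertices, giving width 1; this decomposition certifies tw(G) ≤ 1. G has an edge, so its treewidth is at least 1. The upper and lower bounds meet at 1, so that is the treewidth.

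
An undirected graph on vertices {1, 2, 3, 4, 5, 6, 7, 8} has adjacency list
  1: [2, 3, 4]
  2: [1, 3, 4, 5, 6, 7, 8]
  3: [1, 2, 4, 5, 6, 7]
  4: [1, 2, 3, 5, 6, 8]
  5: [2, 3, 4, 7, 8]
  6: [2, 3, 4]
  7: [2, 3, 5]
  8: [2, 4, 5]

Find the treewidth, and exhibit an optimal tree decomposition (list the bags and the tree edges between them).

Treewidth 3.
One optimal decomposition is:
Bags: B1 = {2, 3, 4, 5}  B2 = {2, 4, 5, 8}  B3 = {2, 3, 5, 7}  B4 = {1, 2, 3, 4}  B5 = {2, 3, 4, 6}
Tree: B1–B2, B1–B3, B1–B4, B1–B5

Every bag has size at most 4, so the width is 4 − 1 = 3 and tw(G) ≤ 3. Conversely, {2, 4, 5, 8} is a clique of size 4, and the vertices of any clique must share a bag in every tree decomposition; so some bag has ≥ 4 vertices and tw(G) ≥ 3. Therefore the treewidth is 3.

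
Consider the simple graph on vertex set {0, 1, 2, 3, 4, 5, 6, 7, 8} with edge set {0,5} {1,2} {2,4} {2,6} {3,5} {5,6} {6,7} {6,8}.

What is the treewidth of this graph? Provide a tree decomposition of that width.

Treewidth 1.
Bags: B1 = {2, 6}  B2 = {1, 2}  B3 = {5, 6}  B4 = {3, 5}  B5 = {2, 4}  B6 = {6, 8}  B7 = {6, 7}  B8 = {0, 5}
Tree: B1–B2, B1–B3, B3–B4, B2–B5, B3–B6, B3–B7, B4–B8

Every bag has size at most 2, so the width is 2 − 1 = 1 and tw(G) ≤ 1. Any graph with an edge has treewidth ≥ 1, and G has the edge 2–6. Combining the bounds, tw(G) = 1.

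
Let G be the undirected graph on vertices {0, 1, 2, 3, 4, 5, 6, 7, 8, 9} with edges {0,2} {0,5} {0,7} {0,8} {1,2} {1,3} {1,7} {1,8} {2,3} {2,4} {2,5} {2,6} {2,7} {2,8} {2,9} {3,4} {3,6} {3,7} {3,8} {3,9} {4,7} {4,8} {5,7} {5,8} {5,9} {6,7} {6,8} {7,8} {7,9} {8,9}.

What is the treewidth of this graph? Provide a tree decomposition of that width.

Treewidth 4.
One such decomposition:
Bags: B1 = {2, 3, 4, 7, 8}  B2 = {2, 3, 7, 8, 9}  B3 = {1, 2, 3, 7, 8}  B4 = {2, 5, 7, 8, 9}  B5 = {2, 3, 6, 7, 8}  B6 = {0, 2, 5, 7, 8}
Tree: B1–B2, B2–B3, B2–B4, B1–B5, B4–B6

Every bag has size at most 5, so the width is 5 − 1 = 4 and tw(G) ≤ 4. On the other hand G contains the 5-clique {0, 2, 5, 7, 8}. A clique must lie in a single bag of any decomposition, so no decomposition can have width below 4. Combining the bounds, tw(G) = 4.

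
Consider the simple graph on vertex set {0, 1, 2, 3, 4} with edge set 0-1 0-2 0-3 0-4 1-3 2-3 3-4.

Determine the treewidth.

A width-2 tree decomposition is:
Bags: B1 = {0, 3, 4}  B2 = {0, 2, 3}  B3 = {0, 1, 3}
Tree: B1–B2, B2–B3
Every bag has size at most 3, so the width is 3 − 1 = 2 and tw(G) ≤ 2. For the lower bound, the 3 vertices {0, 1, 3} are pairwise adjacent, and any tree decomposition puts a clique entirely inside one bag — forcing width ≥ 2. Combining the bounds, tw(G) = 2.

2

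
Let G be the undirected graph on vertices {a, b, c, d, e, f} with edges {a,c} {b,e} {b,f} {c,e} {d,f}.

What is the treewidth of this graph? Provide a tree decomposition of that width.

Treewidth 1.
Bags: B1 = {a, c}  B2 = {c, e}  B3 = {b, e}  B4 = {b, f}  B5 = {d, f}
Tree: B1–B2, B2–B3, B3–B4, B4–B5

Each bag holds 2 vertices, so the decomposition has width 1, which upper-bounds the treewidth. Any graph with an edge has treewidth ≥ 1, and G has the edge a–c. Therefore the treewidth is 1.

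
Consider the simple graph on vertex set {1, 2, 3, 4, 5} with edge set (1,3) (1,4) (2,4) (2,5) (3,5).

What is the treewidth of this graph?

2

A width-2 tree decomposition is:
Bags: B1 = {1, 3, 4}  B2 = {3, 4, 5}  B3 = {2, 4, 5}
Tree: B1–B2, B2–B3
Each bag holds 3 vertices, so the decomposition has width 2, which upper-bounds the treewidth. The edges 4–1–3–5–2–4 form a cycle, so G is not a tree and its treewidth is at least 2. Combining the bounds, tw(G) = 2.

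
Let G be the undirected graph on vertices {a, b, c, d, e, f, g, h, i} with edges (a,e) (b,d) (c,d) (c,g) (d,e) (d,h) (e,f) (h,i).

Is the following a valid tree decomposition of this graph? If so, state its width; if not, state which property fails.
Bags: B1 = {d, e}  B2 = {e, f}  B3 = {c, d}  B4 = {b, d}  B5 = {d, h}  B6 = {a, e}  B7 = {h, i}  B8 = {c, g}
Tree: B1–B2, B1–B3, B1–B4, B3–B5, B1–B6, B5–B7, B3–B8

Yes; width 1.

Every vertex of G appears in some bag (union = {a, b, c, d, e, f, g, h, i}); every edge is covered by a bag; and for each vertex v the set of bags containing v is connected in the bag tree. The decomposition is therefore valid. The largest bag has 2 vertices, so the width is 1.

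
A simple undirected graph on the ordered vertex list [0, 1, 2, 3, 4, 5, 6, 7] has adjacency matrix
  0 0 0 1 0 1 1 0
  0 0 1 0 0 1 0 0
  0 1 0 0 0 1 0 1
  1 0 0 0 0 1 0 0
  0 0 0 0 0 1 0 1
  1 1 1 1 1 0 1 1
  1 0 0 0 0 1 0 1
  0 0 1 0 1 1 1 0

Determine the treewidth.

2

A width-2 tree decomposition is:
Bags: B1 = {4, 5, 7}  B2 = {2, 5, 7}  B3 = {5, 6, 7}  B4 = {1, 2, 5}  B5 = {0, 5, 6}  B6 = {0, 3, 5}
Tree: B1–B2, B1–B3, B2–B4, B3–B5, B5–B6
Every bag has size at most 3, so the width is 3 − 1 = 2 and tw(G) ≤ 2. On the other hand G contains the 3-clique {0, 3, 5}. A clique must lie in a single bag of any decomposition, so no decomposition can have width below 2. Combining the bounds, tw(G) = 2.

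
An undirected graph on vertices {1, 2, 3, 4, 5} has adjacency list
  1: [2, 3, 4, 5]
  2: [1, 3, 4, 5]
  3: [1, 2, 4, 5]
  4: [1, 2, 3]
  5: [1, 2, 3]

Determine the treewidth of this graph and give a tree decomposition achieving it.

Each bag holds 4 vertices, so the decomposition has width 3, which upper-bounds the treewidth. For the lower bound, the 4 vertices {1, 2, 3, 4} are pairwise adjacent, and any tree decomposition puts a clique entirely inside one bag — forcing width ≥ 3. Therefore the treewidth is 3.

Treewidth 3.
One such decomposition:
Bags: B1 = {1, 2, 3, 4}  B2 = {1, 2, 3, 5}
Tree: B1–B2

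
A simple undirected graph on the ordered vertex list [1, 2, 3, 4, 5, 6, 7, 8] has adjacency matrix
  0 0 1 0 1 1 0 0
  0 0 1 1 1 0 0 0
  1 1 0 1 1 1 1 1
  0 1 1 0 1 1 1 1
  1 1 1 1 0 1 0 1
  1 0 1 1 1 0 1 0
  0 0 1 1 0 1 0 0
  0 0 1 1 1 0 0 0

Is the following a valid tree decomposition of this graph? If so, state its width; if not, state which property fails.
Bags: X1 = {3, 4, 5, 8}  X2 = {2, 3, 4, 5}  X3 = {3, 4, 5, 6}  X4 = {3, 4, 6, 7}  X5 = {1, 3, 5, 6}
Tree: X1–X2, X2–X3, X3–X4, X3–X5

Yes; width 3.

Checking the three conditions: (i) the bags cover all of {1, 2, 3, 4, 5, 6, 7, 8}; (ii) for each edge, some bag contains both endpoints; (iii) the bags containing any fixed vertex form a subtree. All hold, so the decomposition is valid with width 4 − 1 = 3.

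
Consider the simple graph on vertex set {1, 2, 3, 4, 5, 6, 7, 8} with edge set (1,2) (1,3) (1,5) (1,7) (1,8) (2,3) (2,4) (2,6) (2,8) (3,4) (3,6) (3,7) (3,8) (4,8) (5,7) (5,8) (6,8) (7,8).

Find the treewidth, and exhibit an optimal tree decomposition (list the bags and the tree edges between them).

The largest bag has 4 vertices, giving width 3; this decomposition certifies tw(G) ≤ 3. For the lower bound, the 4 vertices {1, 2, 3, 8} are pairwise adjacent, and any tree decomposition puts a clique entirely inside one bag — forcing width ≥ 3. Therefore the treewidth is 3.

Treewidth 3.
One such decomposition:
Bags: B1 = {1, 2, 3, 8}  B2 = {2, 3, 4, 8}  B3 = {2, 3, 6, 8}  B4 = {1, 3, 7, 8}  B5 = {1, 5, 7, 8}
Tree: B1–B2, B1–B3, B1–B4, B4–B5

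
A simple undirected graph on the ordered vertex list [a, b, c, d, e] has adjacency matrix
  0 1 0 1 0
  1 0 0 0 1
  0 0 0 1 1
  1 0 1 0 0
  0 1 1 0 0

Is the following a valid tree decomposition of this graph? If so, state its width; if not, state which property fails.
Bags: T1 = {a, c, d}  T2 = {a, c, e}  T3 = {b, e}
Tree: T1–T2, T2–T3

A tree decomposition must satisfy three properties: every vertex lies in some bag; for every edge, both endpoints lie together in some bag; and for every vertex, the bags containing it form a connected subtree. Here edge (a,b) lies in no bag, so the decomposition is invalid.

No — edge (a,b) lies in no bag.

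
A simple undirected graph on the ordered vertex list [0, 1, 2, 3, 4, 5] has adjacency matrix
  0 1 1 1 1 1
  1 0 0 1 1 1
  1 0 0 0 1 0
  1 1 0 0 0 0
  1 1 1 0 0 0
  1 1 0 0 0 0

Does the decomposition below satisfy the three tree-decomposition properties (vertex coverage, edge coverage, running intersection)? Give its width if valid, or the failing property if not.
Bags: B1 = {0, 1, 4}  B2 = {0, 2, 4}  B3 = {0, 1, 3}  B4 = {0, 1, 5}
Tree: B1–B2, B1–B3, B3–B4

Every vertex of G appears in some bag (union = {0, 1, 2, 3, 4, 5}); every edge is covered by a bag; and for each vertex v the set of bags containing v is connected in the bag tree. The decomposition is therefore valid. The largest bag has 3 vertices, so the width is 2.

Yes; width 2.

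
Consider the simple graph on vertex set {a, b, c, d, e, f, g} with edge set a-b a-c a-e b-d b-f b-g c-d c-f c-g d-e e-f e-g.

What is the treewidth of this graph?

A width-3 tree decomposition is:
Bags: B1 = {a, b, c, e}  B2 = {b, c, d, e}  B3 = {b, c, e, f}  B4 = {b, c, e, g}
Tree: B1–B2, B2–B3, B3–B4
Every bag has size at most 4, so the width is 4 − 1 = 3 and tw(G) ≤ 3. For the lower bound: the 4 vertex sets {a,b}, {c,d}, {e}, {f} are disjoint, each induces a connected subgraph, and every pair is joined by at least one edge of G. Contracting each set to a single vertex therefore yields K_{4} as a minor, and since treewidth is minor-monotone, tw(G) ≥ tw(K_{4}) = 3. Hence tw(G) = 3 exactly.

3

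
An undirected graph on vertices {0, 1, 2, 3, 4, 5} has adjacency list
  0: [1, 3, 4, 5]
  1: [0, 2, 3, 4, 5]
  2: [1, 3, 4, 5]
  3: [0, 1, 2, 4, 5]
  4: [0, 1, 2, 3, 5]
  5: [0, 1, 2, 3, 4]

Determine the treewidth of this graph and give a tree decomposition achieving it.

Every bag has size at most 5, so the width is 5 − 1 = 4 and tw(G) ≤ 4. Conversely, {0, 1, 3, 4, 5} is a clique of size 5, and the vertices of any clique must share a bag in every tree decomposition; so some bag has ≥ 5 vertices and tw(G) ≥ 4. The upper and lower bounds meet at 4, so that is the treewidth.

Treewidth 4.
One optimal decomposition is:
Bags: B1 = {0, 1, 3, 4, 5}  B2 = {1, 2, 3, 4, 5}
Tree: B1–B2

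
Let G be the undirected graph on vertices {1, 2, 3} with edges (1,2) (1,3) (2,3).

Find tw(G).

A width-2 tree decomposition is:
Bags: B1 = {1, 2, 3}
Tree: (single bag)
With just one bag of size 3, the width is 3 − 1 = 2, so tw(G) ≤ 2. On the other hand G contains the 3-clique {1, 2, 3}. A clique must lie in a single bag of any decomposition, so no decomposition can have width below 2. Therefore the treewidth is 2.

2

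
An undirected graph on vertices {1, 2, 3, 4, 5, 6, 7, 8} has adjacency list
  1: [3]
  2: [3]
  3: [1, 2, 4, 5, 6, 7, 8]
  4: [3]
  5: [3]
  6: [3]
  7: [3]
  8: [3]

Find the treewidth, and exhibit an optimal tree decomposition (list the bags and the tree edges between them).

Each bag holds 2 vertices, so the decomposition has width 1, which upper-bounds the treewidth. G has an edge, so its treewidth is at least 1. The upper and lower bounds meet at 1, so that is the treewidth.

Treewidth 1.
One such decomposition:
Bags: B1 = {3, 7}  B2 = {2, 3}  B3 = {3, 4}  B4 = {3, 6}  B5 = {3, 8}  B6 = {1, 3}  B7 = {3, 5}
Tree: B1–B2, B2–B3, B2–B4, B4–B5, B5–B6, B6–B7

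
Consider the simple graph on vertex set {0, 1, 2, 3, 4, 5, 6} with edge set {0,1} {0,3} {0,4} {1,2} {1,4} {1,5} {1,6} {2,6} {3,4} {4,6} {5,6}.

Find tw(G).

A width-2 tree decomposition is:
Bags: B1 = {0, 1, 4}  B2 = {0, 3, 4}  B3 = {1, 4, 6}  B4 = {1, 2, 6}  B5 = {1, 5, 6}
Tree: B1–B2, B1–B3, B3–B4, B4–B5
Each bag holds 3 vertices, so the decomposition has width 2, which upper-bounds the treewidth. Conversely, {0, 1, 4} is a clique of size 3, and the vertices of any clique must share a bag in every tree decomposition; so some bag has ≥ 3 vertices and tw(G) ≥ 2. Hence tw(G) = 2 exactly.

2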